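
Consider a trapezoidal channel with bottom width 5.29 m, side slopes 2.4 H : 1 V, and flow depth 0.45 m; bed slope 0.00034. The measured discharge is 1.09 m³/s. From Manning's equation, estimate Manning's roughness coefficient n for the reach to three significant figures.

A = (b + z·y)·y = (5.29 + 2.4×0.45)×0.45 = 2.867 m²
P = b + 2y√(1+z²) = 5.29 + 2×0.45×√(1+2.4²) = 7.630 m
R = A/P = 2.867/7.630 = 0.3757 m
n = (1/Q)·A·R^(2/3)·S^(1/2) = (1/1.09) × 2.867 × 0.5207 × 0.01844 = 0.02525

0.0252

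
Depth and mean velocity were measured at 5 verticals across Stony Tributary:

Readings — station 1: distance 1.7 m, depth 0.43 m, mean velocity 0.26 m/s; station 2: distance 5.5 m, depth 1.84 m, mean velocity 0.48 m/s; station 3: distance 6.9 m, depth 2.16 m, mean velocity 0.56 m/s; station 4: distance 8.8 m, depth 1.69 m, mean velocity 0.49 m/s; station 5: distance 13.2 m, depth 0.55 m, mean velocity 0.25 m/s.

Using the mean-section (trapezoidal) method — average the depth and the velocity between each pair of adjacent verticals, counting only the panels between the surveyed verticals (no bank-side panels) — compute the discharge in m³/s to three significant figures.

6.80 m³/s

Panel 1-2: Δb = 3.8 m, d̄ = (0.43+1.84)/2 = 1.135, v̄ = (0.26+0.48)/2 = 0.37 → q = 3.8×1.135×0.37 = 1.596 m³/s
Panel 2-3: Δb = 1.4 m, d̄ = (1.84+2.16)/2 = 2, v̄ = (0.48+0.56)/2 = 0.52 → q = 1.4×2×0.52 = 1.456 m³/s
Panel 3-4: Δb = 1.9 m, d̄ = (2.16+1.69)/2 = 1.925, v̄ = (0.56+0.49)/2 = 0.525 → q = 1.9×1.925×0.525 = 1.920 m³/s
Panel 4-5: Δb = 4.4 m, d̄ = (1.69+0.55)/2 = 1.12, v̄ = (0.49+0.25)/2 = 0.37 → q = 4.4×1.12×0.37 = 1.823 m³/s
Q = Σ q = 6.795 m³/s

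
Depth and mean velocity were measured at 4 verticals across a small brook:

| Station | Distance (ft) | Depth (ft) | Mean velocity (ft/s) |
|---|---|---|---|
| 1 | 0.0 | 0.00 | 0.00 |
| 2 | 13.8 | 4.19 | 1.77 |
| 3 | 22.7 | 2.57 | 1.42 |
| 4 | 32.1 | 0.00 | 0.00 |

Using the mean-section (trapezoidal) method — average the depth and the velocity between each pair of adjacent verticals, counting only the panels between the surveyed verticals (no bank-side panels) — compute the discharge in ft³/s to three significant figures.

Panel 1-2: Δb = 13.8 ft, d̄ = (0.00+4.19)/2 = 2.095, v̄ = (0.00+1.77)/2 = 0.885 → q = 13.8×2.095×0.885 = 25.59 ft³/s
Panel 2-3: Δb = 8.9 ft, d̄ = (4.19+2.57)/2 = 3.38, v̄ = (1.77+1.42)/2 = 1.595 → q = 8.9×3.38×1.595 = 47.98 ft³/s
Panel 3-4: Δb = 9.4 ft, d̄ = (2.57+0.00)/2 = 1.285, v̄ = (1.42+0.00)/2 = 0.71 → q = 9.4×1.285×0.71 = 8.576 ft³/s
Q = Σ q = 82.14 ft³/s

82.1 ft³/s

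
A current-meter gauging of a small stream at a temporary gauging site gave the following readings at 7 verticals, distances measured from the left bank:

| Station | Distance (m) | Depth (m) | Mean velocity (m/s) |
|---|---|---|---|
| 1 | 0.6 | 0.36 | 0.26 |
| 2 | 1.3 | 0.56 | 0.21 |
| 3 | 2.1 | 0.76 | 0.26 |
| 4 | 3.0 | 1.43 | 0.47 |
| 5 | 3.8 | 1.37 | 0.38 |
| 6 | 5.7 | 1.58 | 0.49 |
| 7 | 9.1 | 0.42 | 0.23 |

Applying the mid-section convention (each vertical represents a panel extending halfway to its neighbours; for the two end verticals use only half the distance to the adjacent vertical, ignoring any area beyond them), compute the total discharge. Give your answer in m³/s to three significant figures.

3.78 m³/s

w_1 = (1.3 − 0.6)/2 = 0.35 m; q_1 = 0.26 × 0.36 × 0.35 = 0.03276 m³/s
w_2 = (2.1 − 0.6)/2 = 0.75 m; q_2 = 0.21 × 0.56 × 0.75 = 0.08820 m³/s
w_3 = (3.0 − 1.3)/2 = 0.85 m; q_3 = 0.26 × 0.76 × 0.85 = 0.1680 m³/s
w_4 = (3.8 − 2.1)/2 = 0.85 m; q_4 = 0.47 × 1.43 × 0.85 = 0.5713 m³/s
w_5 = (5.7 − 3.0)/2 = 1.35 m; q_5 = 0.38 × 1.37 × 1.35 = 0.7028 m³/s
w_6 = (9.1 − 3.8)/2 = 2.65 m; q_6 = 0.49 × 1.58 × 2.65 = 2.052 m³/s
w_7 = (9.1 − 5.7)/2 = 1.7 m; q_7 = 0.23 × 0.42 × 1.7 = 0.1642 m³/s
Q = Σ qᵢ = 3.779 m³/s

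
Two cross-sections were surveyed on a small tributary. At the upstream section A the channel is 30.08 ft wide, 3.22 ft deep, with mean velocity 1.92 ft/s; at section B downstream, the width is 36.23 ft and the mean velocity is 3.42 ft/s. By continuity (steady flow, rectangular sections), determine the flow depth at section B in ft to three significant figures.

1.50 ft

Q = A₁V₁ = (30.08×3.22) × 1.92 = 186.0 ft³/s
d₂ = Q/(b₂ V₂) = 186.0/(36.23×3.42) = 1.501 ft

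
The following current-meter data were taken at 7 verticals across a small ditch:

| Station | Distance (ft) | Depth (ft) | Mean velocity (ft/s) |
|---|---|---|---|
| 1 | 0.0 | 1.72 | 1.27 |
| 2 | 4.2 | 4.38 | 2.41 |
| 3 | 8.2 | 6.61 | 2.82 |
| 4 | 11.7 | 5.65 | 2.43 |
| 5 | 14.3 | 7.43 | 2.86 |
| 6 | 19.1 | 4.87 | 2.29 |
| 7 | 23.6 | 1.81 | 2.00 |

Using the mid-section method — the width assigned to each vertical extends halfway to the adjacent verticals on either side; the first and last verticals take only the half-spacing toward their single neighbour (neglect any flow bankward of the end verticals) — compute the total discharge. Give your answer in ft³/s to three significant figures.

298 ft³/s

w_1 = (4.2 − 0.0)/2 = 2.1 ft; q_1 = 1.27 × 1.72 × 2.1 = 4.587 ft³/s
w_2 = (8.2 − 0.0)/2 = 4.1 ft; q_2 = 2.41 × 4.38 × 4.1 = 43.28 ft³/s
w_3 = (11.7 − 4.2)/2 = 3.75 ft; q_3 = 2.82 × 6.61 × 3.75 = 69.90 ft³/s
w_4 = (14.3 − 8.2)/2 = 3.05 ft; q_4 = 2.43 × 5.65 × 3.05 = 41.87 ft³/s
w_5 = (19.1 − 11.7)/2 = 3.7 ft; q_5 = 2.86 × 7.43 × 3.7 = 78.62 ft³/s
w_6 = (23.6 − 14.3)/2 = 4.65 ft; q_6 = 2.29 × 4.87 × 4.65 = 51.86 ft³/s
w_7 = (23.6 − 19.1)/2 = 2.25 ft; q_7 = 2.00 × 1.81 × 2.25 = 8.145 ft³/s
Q = Σ qᵢ = 298.3 ft³/s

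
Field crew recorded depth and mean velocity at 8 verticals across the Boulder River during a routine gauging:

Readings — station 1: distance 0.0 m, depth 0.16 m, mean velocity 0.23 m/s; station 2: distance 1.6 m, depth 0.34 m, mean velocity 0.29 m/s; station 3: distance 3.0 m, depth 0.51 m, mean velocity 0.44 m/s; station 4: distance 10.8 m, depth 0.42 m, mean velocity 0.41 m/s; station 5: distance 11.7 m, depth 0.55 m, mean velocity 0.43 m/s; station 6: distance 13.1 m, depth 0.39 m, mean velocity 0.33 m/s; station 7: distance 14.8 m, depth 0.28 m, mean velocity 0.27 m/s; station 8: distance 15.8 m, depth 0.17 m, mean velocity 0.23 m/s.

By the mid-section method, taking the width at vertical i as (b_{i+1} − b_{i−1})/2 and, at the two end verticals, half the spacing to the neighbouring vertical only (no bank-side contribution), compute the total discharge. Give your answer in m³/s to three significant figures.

2.55 m³/s

w_1 = (1.6 − 0.0)/2 = 0.8 m; q_1 = 0.23 × 0.16 × 0.8 = 0.02944 m³/s
w_2 = (3.0 − 0.0)/2 = 1.5 m; q_2 = 0.29 × 0.34 × 1.5 = 0.1479 m³/s
w_3 = (10.8 − 1.6)/2 = 4.6 m; q_3 = 0.44 × 0.51 × 4.6 = 1.032 m³/s
w_4 = (11.7 − 3.0)/2 = 4.35 m; q_4 = 0.41 × 0.42 × 4.35 = 0.7491 m³/s
w_5 = (13.1 − 10.8)/2 = 1.15 m; q_5 = 0.43 × 0.55 × 1.15 = 0.2720 m³/s
w_6 = (14.8 − 11.7)/2 = 1.55 m; q_6 = 0.33 × 0.39 × 1.55 = 0.1995 m³/s
w_7 = (15.8 − 13.1)/2 = 1.35 m; q_7 = 0.27 × 0.28 × 1.35 = 0.1021 m³/s
w_8 = (15.8 − 14.8)/2 = 0.5 m; q_8 = 0.23 × 0.17 × 0.5 = 0.01955 m³/s
Q = Σ qᵢ = 2.552 m³/s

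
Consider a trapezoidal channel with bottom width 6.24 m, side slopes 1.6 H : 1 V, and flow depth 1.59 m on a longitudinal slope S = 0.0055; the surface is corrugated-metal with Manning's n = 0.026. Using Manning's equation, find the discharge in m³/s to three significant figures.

43.5 m³/s

A = (b + z·y)·y = (6.24 + 1.6×1.59)×1.59 = 13.97 m²
P = b + 2y√(1+z²) = 6.24 + 2×1.59×√(1+1.6²) = 12.24 m
R = A/P = 13.97/12.24 = 1.141 m
Q = (1/n)·A·R^(2/3)·S^(1/2) = (1/0.026) × 13.97 × 1.141^(2/3) × 0.0055^(1/2) = 43.50 m³/s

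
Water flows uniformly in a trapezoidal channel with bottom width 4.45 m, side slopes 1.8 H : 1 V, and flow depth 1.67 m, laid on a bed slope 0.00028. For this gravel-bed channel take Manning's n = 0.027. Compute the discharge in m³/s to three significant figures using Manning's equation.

8.22 m³/s

A = (b + z·y)·y = (4.45 + 1.8×1.67)×1.67 = 12.45 m²
P = b + 2y√(1+z²) = 4.45 + 2×1.67×√(1+1.8²) = 11.33 m
R = A/P = 12.45/11.33 = 1.099 m
Q = (1/n)·A·R^(2/3)·S^(1/2) = (1/0.027) × 12.45 × 1.099^(2/3) × 0.00028^(1/2) = 8.219 m³/s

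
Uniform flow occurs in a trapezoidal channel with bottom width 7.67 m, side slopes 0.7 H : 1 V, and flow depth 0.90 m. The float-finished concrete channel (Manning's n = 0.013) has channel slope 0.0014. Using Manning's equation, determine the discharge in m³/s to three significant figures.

17.9 m³/s

A = (b + z·y)·y = (7.67 + 0.7×0.90)×0.90 = 7.470 m²
P = b + 2y√(1+z²) = 7.67 + 2×0.90×√(1+0.7²) = 9.867 m
R = A/P = 7.470/9.867 = 0.7571 m
Q = (1/n)·A·R^(2/3)·S^(1/2) = (1/0.013) × 7.470 × 0.7571^(2/3) × 0.0014^(1/2) = 17.86 m³/s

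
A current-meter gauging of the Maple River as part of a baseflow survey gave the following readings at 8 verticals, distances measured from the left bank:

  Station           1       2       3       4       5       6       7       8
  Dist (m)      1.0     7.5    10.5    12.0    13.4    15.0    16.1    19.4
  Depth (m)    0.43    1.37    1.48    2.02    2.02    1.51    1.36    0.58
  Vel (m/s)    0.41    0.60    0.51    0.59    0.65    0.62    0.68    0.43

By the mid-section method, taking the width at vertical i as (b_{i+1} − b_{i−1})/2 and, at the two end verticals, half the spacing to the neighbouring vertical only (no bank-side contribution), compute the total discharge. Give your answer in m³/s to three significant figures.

w_1 = (7.5 − 1.0)/2 = 3.25 m; q_1 = 0.41 × 0.43 × 3.25 = 0.5730 m³/s
w_2 = (10.5 − 1.0)/2 = 4.75 m; q_2 = 0.60 × 1.37 × 4.75 = 3.905 m³/s
w_3 = (12.0 − 7.5)/2 = 2.25 m; q_3 = 0.51 × 1.48 × 2.25 = 1.698 m³/s
w_4 = (13.4 − 10.5)/2 = 1.45 m; q_4 = 0.59 × 2.02 × 1.45 = 1.728 m³/s
w_5 = (15.0 − 12.0)/2 = 1.5 m; q_5 = 0.65 × 2.02 × 1.5 = 1.970 m³/s
w_6 = (16.1 − 13.4)/2 = 1.35 m; q_6 = 0.62 × 1.51 × 1.35 = 1.264 m³/s
w_7 = (19.4 − 15.0)/2 = 2.2 m; q_7 = 0.68 × 1.36 × 2.2 = 2.035 m³/s
w_8 = (19.4 − 16.1)/2 = 1.65 m; q_8 = 0.43 × 0.58 × 1.65 = 0.4115 m³/s
Q = Σ qᵢ = 13.58 m³/s

13.6 m³/s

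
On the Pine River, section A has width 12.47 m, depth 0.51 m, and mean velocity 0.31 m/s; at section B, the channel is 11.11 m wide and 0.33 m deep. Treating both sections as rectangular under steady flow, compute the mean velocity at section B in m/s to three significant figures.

Q = A₁V₁ = (12.47×0.51) × 0.31 = 1.972 m³/s
A₂ = 11.11 × 0.33 = 3.666 m²
V₂ = Q/A₂ = 1.972/3.666 = 0.5377 m/s

0.538 m/s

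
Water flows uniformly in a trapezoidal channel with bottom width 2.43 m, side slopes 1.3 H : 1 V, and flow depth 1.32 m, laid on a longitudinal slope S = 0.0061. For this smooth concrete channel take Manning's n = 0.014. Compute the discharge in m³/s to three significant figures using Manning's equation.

A = (b + z·y)·y = (2.43 + 1.3×1.32)×1.32 = 5.473 m²
P = b + 2y√(1+z²) = 2.43 + 2×1.32×√(1+1.3²) = 6.760 m
R = A/P = 5.473/6.760 = 0.8096 m
Q = (1/n)·A·R^(2/3)·S^(1/2) = (1/0.014) × 5.473 × 0.8096^(2/3) × 0.0061^(1/2) = 26.52 m³/s

26.5 m³/s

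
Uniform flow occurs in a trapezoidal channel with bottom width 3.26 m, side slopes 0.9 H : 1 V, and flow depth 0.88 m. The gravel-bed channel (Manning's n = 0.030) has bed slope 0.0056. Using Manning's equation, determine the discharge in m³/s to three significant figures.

A = (b + z·y)·y = (3.26 + 0.9×0.88)×0.88 = 3.566 m²
P = b + 2y√(1+z²) = 3.26 + 2×0.88×√(1+0.9²) = 5.628 m
R = A/P = 3.566/5.628 = 0.6336 m
Q = (1/n)·A·R^(2/3)·S^(1/2) = (1/0.030) × 3.566 × 0.6336^(2/3) × 0.0056^(1/2) = 6.561 m³/s

6.56 m³/s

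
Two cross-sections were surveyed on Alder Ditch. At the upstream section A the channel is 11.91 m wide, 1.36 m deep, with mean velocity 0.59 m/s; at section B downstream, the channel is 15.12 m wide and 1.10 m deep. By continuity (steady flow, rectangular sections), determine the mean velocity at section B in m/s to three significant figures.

Q = A₁V₁ = (11.91×1.36) × 0.59 = 9.557 m³/s
A₂ = 15.12 × 1.10 = 16.63 m²
V₂ = Q/A₂ = 9.557/16.63 = 0.5746 m/s

0.575 m/s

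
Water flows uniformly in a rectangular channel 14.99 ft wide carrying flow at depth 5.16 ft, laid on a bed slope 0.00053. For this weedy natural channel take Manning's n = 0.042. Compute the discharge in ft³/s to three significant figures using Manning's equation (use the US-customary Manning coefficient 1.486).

A = b·y = 14.99 × 5.16 = 77.35 ft²
P = b + 2y = 14.99 + 2×5.16 = 25.31 ft
R = A/P = 77.35/25.31 = 3.056 ft
Q = (1.486/n)·A·R^(2/3)·S^(1/2) = (1.486/0.042) × 77.35 × 3.056^(2/3) × 0.00053^(1/2) = 132.7 ft³/s

133 ft³/s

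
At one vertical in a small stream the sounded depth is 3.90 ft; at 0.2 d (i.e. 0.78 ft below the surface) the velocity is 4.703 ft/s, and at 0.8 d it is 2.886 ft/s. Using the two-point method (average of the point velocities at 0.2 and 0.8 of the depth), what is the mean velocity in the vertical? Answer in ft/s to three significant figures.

v̄ = (4.703 + 2.886) / 2 = 3.795 ft/s

3.79 ft/s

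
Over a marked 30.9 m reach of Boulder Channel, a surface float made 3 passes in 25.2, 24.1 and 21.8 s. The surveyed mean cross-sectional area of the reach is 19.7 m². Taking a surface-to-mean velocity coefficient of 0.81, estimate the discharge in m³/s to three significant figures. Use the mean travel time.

20.8 m³/s

t̄ = (25.2 + 24.1 + 21.8) / 3 = 23.7 s
v_surface = L / t̄ = 30.9 / 23.7 = 1.304 m/s
v_mean = 0.81 × 1.304 = 1.056 m/s
Q = A × v_mean = 19.7 × 1.056 = 20.80 m³/s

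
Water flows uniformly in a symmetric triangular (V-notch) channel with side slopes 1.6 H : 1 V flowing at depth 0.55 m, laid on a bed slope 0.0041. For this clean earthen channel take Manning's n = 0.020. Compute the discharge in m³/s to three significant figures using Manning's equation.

A = z·y² = 1.6×0.55² = 0.4840 m²
P = 2y√(1+z²) = 2×0.55×√(1+1.6²) = 2.075 m
R = A/P = 0.4840/2.075 = 0.2332 m
Q = (1/n)·A·R^(2/3)·S^(1/2) = (1/0.020) × 0.4840 × 0.2332^(2/3) × 0.0041^(1/2) = 0.5871 m³/s

0.587 m³/s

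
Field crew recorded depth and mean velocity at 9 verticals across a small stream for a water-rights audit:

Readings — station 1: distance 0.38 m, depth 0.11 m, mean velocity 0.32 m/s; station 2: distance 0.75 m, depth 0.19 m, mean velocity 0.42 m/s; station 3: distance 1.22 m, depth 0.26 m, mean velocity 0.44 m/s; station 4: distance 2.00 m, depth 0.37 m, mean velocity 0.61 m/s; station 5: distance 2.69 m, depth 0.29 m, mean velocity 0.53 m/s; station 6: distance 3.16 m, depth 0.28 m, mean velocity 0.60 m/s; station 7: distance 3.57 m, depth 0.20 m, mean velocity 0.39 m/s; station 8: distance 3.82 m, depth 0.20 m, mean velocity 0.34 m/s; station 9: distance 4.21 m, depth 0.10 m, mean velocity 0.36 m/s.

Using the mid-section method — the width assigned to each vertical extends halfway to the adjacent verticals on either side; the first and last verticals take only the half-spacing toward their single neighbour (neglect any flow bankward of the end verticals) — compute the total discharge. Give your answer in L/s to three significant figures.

w_1 = (0.75 − 0.38)/2 = 0.185 m; q_1 = 0.32 × 0.11 × 0.185 = 0.006512 m³/s
w_2 = (1.22 − 0.38)/2 = 0.42 m; q_2 = 0.42 × 0.19 × 0.42 = 0.03352 m³/s
w_3 = (2.00 − 0.75)/2 = 0.625 m; q_3 = 0.44 × 0.26 × 0.625 = 0.07150 m³/s
w_4 = (2.69 − 1.22)/2 = 0.735 m; q_4 = 0.61 × 0.37 × 0.735 = 0.1659 m³/s
w_5 = (3.16 − 2.00)/2 = 0.58 m; q_5 = 0.53 × 0.29 × 0.58 = 0.08915 m³/s
w_6 = (3.57 − 2.69)/2 = 0.44 m; q_6 = 0.60 × 0.28 × 0.44 = 0.07392 m³/s
w_7 = (3.82 − 3.16)/2 = 0.33 m; q_7 = 0.39 × 0.20 × 0.33 = 0.02574 m³/s
w_8 = (4.21 − 3.57)/2 = 0.32 m; q_8 = 0.34 × 0.20 × 0.32 = 0.02176 m³/s
w_9 = (4.21 − 3.82)/2 = 0.195 m; q_9 = 0.36 × 0.10 × 0.195 = 0.007020 m³/s
Q = Σ qᵢ = 0.4950 m³/s
= 0.4950 × 1000 = 495.0 L/s

495 L/s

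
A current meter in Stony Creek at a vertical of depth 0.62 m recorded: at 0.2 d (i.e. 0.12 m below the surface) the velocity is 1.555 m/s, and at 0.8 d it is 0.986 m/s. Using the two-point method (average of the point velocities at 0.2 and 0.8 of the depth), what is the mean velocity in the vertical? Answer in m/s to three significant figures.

v̄ = (1.555 + 0.986) / 2 = 1.271 m/s

1.27 m/s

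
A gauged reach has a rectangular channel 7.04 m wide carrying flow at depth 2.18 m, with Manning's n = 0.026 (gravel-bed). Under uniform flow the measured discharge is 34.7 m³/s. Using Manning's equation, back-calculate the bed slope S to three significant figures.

A = b·y = 7.04 × 2.18 = 15.35 m²
P = b + 2y = 7.04 + 2×2.18 = 11.40 m
R = A/P = 15.35/11.40 = 1.346 m
S = (Q·n / (1·A·R^(2/3)))² = (34.7×0.026 / (1×15.35×1.219))² = 0.002325

0.00232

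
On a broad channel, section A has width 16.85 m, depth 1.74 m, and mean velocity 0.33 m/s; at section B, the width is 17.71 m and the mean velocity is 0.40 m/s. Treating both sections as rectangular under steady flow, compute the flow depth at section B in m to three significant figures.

1.37 m

Q = A₁V₁ = (16.85×1.74) × 0.33 = 9.675 m³/s
d₂ = Q/(b₂ V₂) = 9.675/(17.71×0.40) = 1.366 m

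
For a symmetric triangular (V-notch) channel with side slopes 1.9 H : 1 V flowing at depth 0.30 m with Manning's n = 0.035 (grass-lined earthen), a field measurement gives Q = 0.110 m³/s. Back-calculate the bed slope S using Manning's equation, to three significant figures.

0.00749

A = z·y² = 1.9×0.30² = 0.1710 m²
P = 2y√(1+z²) = 2×0.30×√(1+1.9²) = 1.288 m
R = A/P = 0.1710/1.288 = 0.1327 m
S = (Q·n / (1·A·R^(2/3)))² = (0.110×0.035 / (1×0.1710×0.2602))² = 0.007486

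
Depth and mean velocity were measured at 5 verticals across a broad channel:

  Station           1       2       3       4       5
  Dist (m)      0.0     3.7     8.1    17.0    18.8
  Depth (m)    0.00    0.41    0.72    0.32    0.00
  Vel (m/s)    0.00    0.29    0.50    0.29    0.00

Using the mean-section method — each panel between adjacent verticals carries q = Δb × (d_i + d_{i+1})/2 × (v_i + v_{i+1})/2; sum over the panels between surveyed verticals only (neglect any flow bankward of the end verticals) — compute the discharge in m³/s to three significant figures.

2.96 m³/s

Panel 1-2: Δb = 3.7 m, d̄ = (0.00+0.41)/2 = 0.205, v̄ = (0.00+0.29)/2 = 0.145 → q = 3.7×0.205×0.145 = 0.1100 m³/s
Panel 2-3: Δb = 4.4 m, d̄ = (0.41+0.72)/2 = 0.565, v̄ = (0.29+0.50)/2 = 0.395 → q = 4.4×0.565×0.395 = 0.9820 m³/s
Panel 3-4: Δb = 8.9 m, d̄ = (0.72+0.32)/2 = 0.52, v̄ = (0.50+0.29)/2 = 0.395 → q = 8.9×0.52×0.395 = 1.828 m³/s
Panel 4-5: Δb = 1.8 m, d̄ = (0.32+0.00)/2 = 0.16, v̄ = (0.29+0.00)/2 = 0.145 → q = 1.8×0.16×0.145 = 0.04176 m³/s
Q = Σ q = 2.962 m³/s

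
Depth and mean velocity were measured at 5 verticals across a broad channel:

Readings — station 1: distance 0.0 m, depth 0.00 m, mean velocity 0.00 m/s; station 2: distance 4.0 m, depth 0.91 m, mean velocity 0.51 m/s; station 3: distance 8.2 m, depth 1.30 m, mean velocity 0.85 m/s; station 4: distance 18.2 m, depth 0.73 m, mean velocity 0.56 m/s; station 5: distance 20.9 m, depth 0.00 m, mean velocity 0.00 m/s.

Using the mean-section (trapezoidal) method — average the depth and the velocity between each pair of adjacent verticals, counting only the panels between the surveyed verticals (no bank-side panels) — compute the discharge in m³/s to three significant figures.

Panel 1-2: Δb = 4 m, d̄ = (0.00+0.91)/2 = 0.455, v̄ = (0.00+0.51)/2 = 0.255 → q = 4×0.455×0.255 = 0.4641 m³/s
Panel 2-3: Δb = 4.2 m, d̄ = (0.91+1.30)/2 = 1.105, v̄ = (0.51+0.85)/2 = 0.68 → q = 4.2×1.105×0.68 = 3.156 m³/s
Panel 3-4: Δb = 10 m, d̄ = (1.30+0.73)/2 = 1.015, v̄ = (0.85+0.56)/2 = 0.705 → q = 10×1.015×0.705 = 7.156 m³/s
Panel 4-5: Δb = 2.7 m, d̄ = (0.73+0.00)/2 = 0.365, v̄ = (0.56+0.00)/2 = 0.28 → q = 2.7×0.365×0.28 = 0.2759 m³/s
Q = Σ q = 11.05 m³/s

11.1 m³/s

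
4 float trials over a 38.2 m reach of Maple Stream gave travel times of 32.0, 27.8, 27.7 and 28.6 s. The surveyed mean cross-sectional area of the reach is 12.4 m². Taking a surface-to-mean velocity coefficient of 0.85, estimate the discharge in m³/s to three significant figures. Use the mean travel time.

13.9 m³/s

t̄ = (32.0 + 27.8 + 27.7 + 28.6) / 4 = 29.025 s
v_surface = L / t̄ = 38.2 / 29.025 = 1.316 m/s
v_mean = 0.85 × 1.316 = 1.119 m/s
Q = A × v_mean = 12.4 × 1.119 = 13.87 m³/s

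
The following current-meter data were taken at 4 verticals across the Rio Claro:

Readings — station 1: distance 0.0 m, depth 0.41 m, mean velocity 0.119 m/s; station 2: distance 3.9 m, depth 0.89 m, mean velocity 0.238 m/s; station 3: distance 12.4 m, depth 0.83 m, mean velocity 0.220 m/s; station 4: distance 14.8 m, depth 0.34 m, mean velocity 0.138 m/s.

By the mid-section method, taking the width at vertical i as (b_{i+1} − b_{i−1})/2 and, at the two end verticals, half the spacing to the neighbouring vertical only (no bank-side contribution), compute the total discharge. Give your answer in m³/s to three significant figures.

w_1 = (3.9 − 0.0)/2 = 1.95 m; q_1 = 0.119 × 0.41 × 1.95 = 0.09514 m³/s
w_2 = (12.4 − 0.0)/2 = 6.2 m; q_2 = 0.238 × 0.89 × 6.2 = 1.313 m³/s
w_3 = (14.8 − 3.9)/2 = 5.45 m; q_3 = 0.220 × 0.83 × 5.45 = 0.9952 m³/s
w_4 = (14.8 − 12.4)/2 = 1.2 m; q_4 = 0.138 × 0.34 × 1.2 = 0.05630 m³/s
Q = Σ qᵢ = 2.460 m³/s

2.46 m³/s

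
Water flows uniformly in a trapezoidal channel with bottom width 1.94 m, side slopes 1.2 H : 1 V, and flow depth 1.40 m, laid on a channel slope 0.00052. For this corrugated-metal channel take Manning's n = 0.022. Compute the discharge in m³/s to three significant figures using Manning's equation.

4.54 m³/s

A = (b + z·y)·y = (1.94 + 1.2×1.40)×1.40 = 5.068 m²
P = b + 2y√(1+z²) = 1.94 + 2×1.40×√(1+1.2²) = 6.314 m
R = A/P = 5.068/6.314 = 0.8027 m
Q = (1/n)·A·R^(2/3)·S^(1/2) = (1/0.022) × 5.068 × 0.8027^(2/3) × 0.00052^(1/2) = 4.537 m³/s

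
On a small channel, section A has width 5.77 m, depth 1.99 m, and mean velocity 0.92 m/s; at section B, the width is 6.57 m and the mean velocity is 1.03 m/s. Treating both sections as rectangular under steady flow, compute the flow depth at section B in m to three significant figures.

1.56 m

Q = A₁V₁ = (5.77×1.99) × 0.92 = 10.56 m³/s
d₂ = Q/(b₂ V₂) = 10.56/(6.57×1.03) = 1.561 m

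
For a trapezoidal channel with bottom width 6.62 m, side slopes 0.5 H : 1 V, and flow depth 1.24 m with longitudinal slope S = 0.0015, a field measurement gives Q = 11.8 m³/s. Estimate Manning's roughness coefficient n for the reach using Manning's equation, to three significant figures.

0.0286

A = (b + z·y)·y = (6.62 + 0.5×1.24)×1.24 = 8.978 m²
P = b + 2y√(1+z²) = 6.62 + 2×1.24×√(1+0.5²) = 9.393 m
R = A/P = 8.978/9.393 = 0.9558 m
n = (1/Q)·A·R^(2/3)·S^(1/2) = (1/11.8) × 8.978 × 0.9703 × 0.03873 = 0.02859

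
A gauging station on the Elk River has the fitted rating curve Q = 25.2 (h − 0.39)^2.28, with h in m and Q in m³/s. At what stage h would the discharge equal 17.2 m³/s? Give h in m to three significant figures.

1.24 m

h − h₀ = (Q/C)^(1/b) = (17.2/25.2)^(1/2.28) = 0.8458 m
h = 0.39 + 0.8458 = 1.236 m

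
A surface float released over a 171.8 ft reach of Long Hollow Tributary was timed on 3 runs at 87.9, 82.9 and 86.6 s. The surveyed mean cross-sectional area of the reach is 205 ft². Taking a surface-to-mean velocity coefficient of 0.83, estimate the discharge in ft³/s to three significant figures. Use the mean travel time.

t̄ = (87.9 + 82.9 + 86.6) / 3 = 85.8 s
v_surface = L / t̄ = 171.8 / 85.8 = 2.002 ft/s
v_mean = 0.83 × 2.002 = 1.662 ft/s
Q = A × v_mean = 205 × 1.662 = 340.7 ft³/s

341 ft³/s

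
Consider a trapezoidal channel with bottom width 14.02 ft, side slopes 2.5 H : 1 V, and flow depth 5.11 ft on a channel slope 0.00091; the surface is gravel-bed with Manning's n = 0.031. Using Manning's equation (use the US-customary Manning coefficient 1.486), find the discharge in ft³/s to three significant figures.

A = (b + z·y)·y = (14.02 + 2.5×5.11)×5.11 = 136.9 ft²
P = b + 2y√(1+z²) = 14.02 + 2×5.11×√(1+2.5²) = 41.54 ft
R = A/P = 136.9/41.54 = 3.296 ft
Q = (1.486/n)·A·R^(2/3)·S^(1/2) = (1.486/0.031) × 136.9 × 3.296^(2/3) × 0.00091^(1/2) = 438.5 ft³/s

439 ft³/s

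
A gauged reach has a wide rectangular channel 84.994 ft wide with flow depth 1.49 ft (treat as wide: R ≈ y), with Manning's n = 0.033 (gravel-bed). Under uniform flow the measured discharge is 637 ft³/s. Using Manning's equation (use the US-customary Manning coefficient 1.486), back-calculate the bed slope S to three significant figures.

0.00733

A = b·y = 84.994 × 1.49 = 126.6 ft²
Wide channel: R ≈ y = 1.49 ft
S = (Q·n / (1.486·A·R^(2/3)))² = (637×0.033 / (1.486×126.6×1.305))² = 0.007332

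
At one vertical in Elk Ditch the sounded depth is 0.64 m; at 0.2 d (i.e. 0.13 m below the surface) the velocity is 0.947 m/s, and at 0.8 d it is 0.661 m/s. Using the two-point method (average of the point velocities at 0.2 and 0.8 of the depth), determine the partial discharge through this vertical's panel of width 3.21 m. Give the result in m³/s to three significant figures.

1.65 m³/s

v̄ = (0.947 + 0.661) / 2 = 0.8040 m/s
q = v̄ × d × w = 0.8040 × 0.64 × 3.21 = 1.652 m³/s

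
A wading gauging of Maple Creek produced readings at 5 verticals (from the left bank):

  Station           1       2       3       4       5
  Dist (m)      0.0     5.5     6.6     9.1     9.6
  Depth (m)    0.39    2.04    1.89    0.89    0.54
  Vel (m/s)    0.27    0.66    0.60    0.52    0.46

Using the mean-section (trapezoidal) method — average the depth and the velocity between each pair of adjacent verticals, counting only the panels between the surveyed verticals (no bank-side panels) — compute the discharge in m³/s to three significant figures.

6.59 m³/s

Panel 1-2: Δb = 5.5 m, d̄ = (0.39+2.04)/2 = 1.215, v̄ = (0.27+0.66)/2 = 0.465 → q = 5.5×1.215×0.465 = 3.107 m³/s
Panel 2-3: Δb = 1.1 m, d̄ = (2.04+1.89)/2 = 1.965, v̄ = (0.66+0.60)/2 = 0.63 → q = 1.1×1.965×0.63 = 1.362 m³/s
Panel 3-4: Δb = 2.5 m, d̄ = (1.89+0.89)/2 = 1.39, v̄ = (0.60+0.52)/2 = 0.56 → q = 2.5×1.39×0.56 = 1.946 m³/s
Panel 4-5: Δb = 0.5 m, d̄ = (0.89+0.54)/2 = 0.715, v̄ = (0.52+0.46)/2 = 0.49 → q = 0.5×0.715×0.49 = 0.1752 m³/s
Q = Σ q = 6.590 m³/s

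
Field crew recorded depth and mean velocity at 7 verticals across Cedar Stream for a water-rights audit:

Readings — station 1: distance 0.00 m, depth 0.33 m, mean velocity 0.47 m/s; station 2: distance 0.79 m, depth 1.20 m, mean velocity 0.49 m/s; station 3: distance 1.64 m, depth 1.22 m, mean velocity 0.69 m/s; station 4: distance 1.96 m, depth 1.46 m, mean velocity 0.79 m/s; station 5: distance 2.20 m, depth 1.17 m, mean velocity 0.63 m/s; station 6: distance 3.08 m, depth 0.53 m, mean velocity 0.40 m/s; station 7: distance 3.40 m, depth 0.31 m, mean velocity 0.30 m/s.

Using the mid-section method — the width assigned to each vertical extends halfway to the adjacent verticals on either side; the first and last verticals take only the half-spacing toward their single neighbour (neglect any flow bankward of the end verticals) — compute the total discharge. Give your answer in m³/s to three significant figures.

1.91 m³/s

w_1 = (0.79 − 0.00)/2 = 0.395 m; q_1 = 0.47 × 0.33 × 0.395 = 0.06126 m³/s
w_2 = (1.64 − 0.00)/2 = 0.82 m; q_2 = 0.49 × 1.20 × 0.82 = 0.4822 m³/s
w_3 = (1.96 − 0.79)/2 = 0.585 m; q_3 = 0.69 × 1.22 × 0.585 = 0.4925 m³/s
w_4 = (2.20 − 1.64)/2 = 0.28 m; q_4 = 0.79 × 1.46 × 0.28 = 0.3230 m³/s
w_5 = (3.08 − 1.96)/2 = 0.56 m; q_5 = 0.63 × 1.17 × 0.56 = 0.4128 m³/s
w_6 = (3.40 − 2.20)/2 = 0.6 m; q_6 = 0.40 × 0.53 × 0.6 = 0.1272 m³/s
w_7 = (3.40 − 3.08)/2 = 0.16 m; q_7 = 0.30 × 0.31 × 0.16 = 0.01488 m³/s
Q = Σ qᵢ = 1.914 m³/s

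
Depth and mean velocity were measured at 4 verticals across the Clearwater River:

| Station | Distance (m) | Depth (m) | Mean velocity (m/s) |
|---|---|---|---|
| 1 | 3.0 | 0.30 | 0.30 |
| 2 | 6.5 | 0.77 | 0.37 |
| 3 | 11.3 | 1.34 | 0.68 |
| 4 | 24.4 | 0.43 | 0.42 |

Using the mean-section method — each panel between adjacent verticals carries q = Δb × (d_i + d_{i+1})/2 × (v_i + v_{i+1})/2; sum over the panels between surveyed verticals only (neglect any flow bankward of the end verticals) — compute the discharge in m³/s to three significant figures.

Panel 1-2: Δb = 3.5 m, d̄ = (0.30+0.77)/2 = 0.535, v̄ = (0.30+0.37)/2 = 0.335 → q = 3.5×0.535×0.335 = 0.6273 m³/s
Panel 2-3: Δb = 4.8 m, d̄ = (0.77+1.34)/2 = 1.055, v̄ = (0.37+0.68)/2 = 0.525 → q = 4.8×1.055×0.525 = 2.659 m³/s
Panel 3-4: Δb = 13.1 m, d̄ = (1.34+0.43)/2 = 0.885, v̄ = (0.68+0.42)/2 = 0.55 → q = 13.1×0.885×0.55 = 6.376 m³/s
Q = Σ q = 9.662 m³/s

9.66 m³/s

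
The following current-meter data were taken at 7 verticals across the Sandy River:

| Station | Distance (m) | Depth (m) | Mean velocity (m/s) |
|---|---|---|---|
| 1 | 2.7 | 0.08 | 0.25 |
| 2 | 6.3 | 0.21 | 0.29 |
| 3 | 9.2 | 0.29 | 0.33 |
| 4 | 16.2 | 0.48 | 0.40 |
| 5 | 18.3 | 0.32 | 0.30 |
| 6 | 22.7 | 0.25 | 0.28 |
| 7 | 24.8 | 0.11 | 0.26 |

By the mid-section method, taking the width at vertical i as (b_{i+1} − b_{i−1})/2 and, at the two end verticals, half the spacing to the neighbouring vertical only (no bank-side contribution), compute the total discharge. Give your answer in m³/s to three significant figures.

w_1 = (6.3 − 2.7)/2 = 1.8 m; q_1 = 0.25 × 0.08 × 1.8 = 0.03600 m³/s
w_2 = (9.2 − 2.7)/2 = 3.25 m; q_2 = 0.29 × 0.21 × 3.25 = 0.1979 m³/s
w_3 = (16.2 − 6.3)/2 = 4.95 m; q_3 = 0.33 × 0.29 × 4.95 = 0.4737 m³/s
w_4 = (18.3 − 9.2)/2 = 4.55 m; q_4 = 0.40 × 0.48 × 4.55 = 0.8736 m³/s
w_5 = (22.7 − 16.2)/2 = 3.25 m; q_5 = 0.30 × 0.32 × 3.25 = 0.3120 m³/s
w_6 = (24.8 − 18.3)/2 = 3.25 m; q_6 = 0.28 × 0.25 × 3.25 = 0.2275 m³/s
w_7 = (24.8 − 22.7)/2 = 1.05 m; q_7 = 0.26 × 0.11 × 1.05 = 0.03003 m³/s
Q = Σ qᵢ = 2.151 m³/s

2.15 m³/s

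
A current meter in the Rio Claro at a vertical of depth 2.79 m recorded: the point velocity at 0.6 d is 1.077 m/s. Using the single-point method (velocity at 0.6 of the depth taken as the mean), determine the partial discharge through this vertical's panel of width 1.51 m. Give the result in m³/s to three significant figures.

v̄ = v₀.₆ = 1.077 m/s
q = v̄ × d × w = 1.077 × 2.79 × 1.51 = 4.537 m³/s

4.54 m³/s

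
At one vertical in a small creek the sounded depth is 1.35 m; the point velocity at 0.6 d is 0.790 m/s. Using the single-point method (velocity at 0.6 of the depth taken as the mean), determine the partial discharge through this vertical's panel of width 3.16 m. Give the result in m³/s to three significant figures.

v̄ = v₀.₆ = 0.790 m/s
q = v̄ × d × w = 0.7900 × 1.35 × 3.16 = 3.370 m³/s

3.37 m³/s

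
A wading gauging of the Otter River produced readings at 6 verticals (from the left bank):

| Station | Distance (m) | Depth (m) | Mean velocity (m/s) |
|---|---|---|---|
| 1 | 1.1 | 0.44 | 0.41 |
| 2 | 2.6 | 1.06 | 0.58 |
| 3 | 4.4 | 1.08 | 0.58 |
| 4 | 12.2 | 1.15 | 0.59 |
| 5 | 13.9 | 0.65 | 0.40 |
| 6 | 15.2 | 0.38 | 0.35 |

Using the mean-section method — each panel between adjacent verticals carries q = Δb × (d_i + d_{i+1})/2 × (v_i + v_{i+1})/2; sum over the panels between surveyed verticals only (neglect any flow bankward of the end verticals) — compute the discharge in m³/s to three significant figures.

7.77 m³/s

Panel 1-2: Δb = 1.5 m, d̄ = (0.44+1.06)/2 = 0.75, v̄ = (0.41+0.58)/2 = 0.495 → q = 1.5×0.75×0.495 = 0.5569 m³/s
Panel 2-3: Δb = 1.8 m, d̄ = (1.06+1.08)/2 = 1.07, v̄ = (0.58+0.58)/2 = 0.58 → q = 1.8×1.07×0.58 = 1.117 m³/s
Panel 3-4: Δb = 7.8 m, d̄ = (1.08+1.15)/2 = 1.115, v̄ = (0.58+0.59)/2 = 0.585 → q = 7.8×1.115×0.585 = 5.088 m³/s
Panel 4-5: Δb = 1.7 m, d̄ = (1.15+0.65)/2 = 0.9, v̄ = (0.59+0.40)/2 = 0.495 → q = 1.7×0.9×0.495 = 0.7574 m³/s
Panel 5-6: Δb = 1.3 m, d̄ = (0.65+0.38)/2 = 0.515, v̄ = (0.40+0.35)/2 = 0.375 → q = 1.3×0.515×0.375 = 0.2511 m³/s
Q = Σ q = 7.770 m³/s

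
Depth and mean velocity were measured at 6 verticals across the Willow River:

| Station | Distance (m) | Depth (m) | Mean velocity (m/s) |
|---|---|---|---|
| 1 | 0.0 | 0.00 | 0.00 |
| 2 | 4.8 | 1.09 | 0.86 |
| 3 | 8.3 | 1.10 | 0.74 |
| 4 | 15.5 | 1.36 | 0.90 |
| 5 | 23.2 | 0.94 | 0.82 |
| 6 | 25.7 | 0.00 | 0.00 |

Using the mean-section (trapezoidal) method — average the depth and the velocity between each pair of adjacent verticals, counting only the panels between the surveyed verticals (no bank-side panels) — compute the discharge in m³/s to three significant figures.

Panel 1-2: Δb = 4.8 m, d̄ = (0.00+1.09)/2 = 0.545, v̄ = (0.00+0.86)/2 = 0.43 → q = 4.8×0.545×0.43 = 1.125 m³/s
Panel 2-3: Δb = 3.5 m, d̄ = (1.09+1.10)/2 = 1.095, v̄ = (0.86+0.74)/2 = 0.8 → q = 3.5×1.095×0.8 = 3.066 m³/s
Panel 3-4: Δb = 7.2 m, d̄ = (1.10+1.36)/2 = 1.23, v̄ = (0.74+0.90)/2 = 0.82 → q = 7.2×1.23×0.82 = 7.262 m³/s
Panel 4-5: Δb = 7.7 m, d̄ = (1.36+0.94)/2 = 1.15, v̄ = (0.90+0.82)/2 = 0.86 → q = 7.7×1.15×0.86 = 7.615 m³/s
Panel 5-6: Δb = 2.5 m, d̄ = (0.94+0.00)/2 = 0.47, v̄ = (0.82+0.00)/2 = 0.41 → q = 2.5×0.47×0.41 = 0.4818 m³/s
Q = Σ q = 19.55 m³/s

19.5 m³/s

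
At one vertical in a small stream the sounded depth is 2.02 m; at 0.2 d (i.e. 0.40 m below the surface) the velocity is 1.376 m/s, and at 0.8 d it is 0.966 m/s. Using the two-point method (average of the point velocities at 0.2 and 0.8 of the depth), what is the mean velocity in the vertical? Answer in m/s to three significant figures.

1.17 m/s

v̄ = (1.376 + 0.966) / 2 = 1.171 m/s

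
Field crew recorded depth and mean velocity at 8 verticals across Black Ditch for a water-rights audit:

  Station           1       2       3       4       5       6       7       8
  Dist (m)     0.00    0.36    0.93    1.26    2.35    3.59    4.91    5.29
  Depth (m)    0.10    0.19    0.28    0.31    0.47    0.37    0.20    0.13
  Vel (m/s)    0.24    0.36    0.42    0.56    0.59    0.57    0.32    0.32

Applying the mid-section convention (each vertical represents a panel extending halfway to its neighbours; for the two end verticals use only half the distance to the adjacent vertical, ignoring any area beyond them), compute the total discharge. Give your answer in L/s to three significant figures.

w_1 = (0.36 − 0.00)/2 = 0.18 m; q_1 = 0.24 × 0.10 × 0.18 = 0.004320 m³/s
w_2 = (0.93 − 0.00)/2 = 0.465 m; q_2 = 0.36 × 0.19 × 0.465 = 0.03181 m³/s
w_3 = (1.26 − 0.36)/2 = 0.45 m; q_3 = 0.42 × 0.28 × 0.45 = 0.05292 m³/s
w_4 = (2.35 − 0.93)/2 = 0.71 m; q_4 = 0.56 × 0.31 × 0.71 = 0.1233 m³/s
w_5 = (3.59 − 1.26)/2 = 1.165 m; q_5 = 0.59 × 0.47 × 1.165 = 0.3231 m³/s
w_6 = (4.91 − 2.35)/2 = 1.28 m; q_6 = 0.57 × 0.37 × 1.28 = 0.2700 m³/s
w_7 = (5.29 − 3.59)/2 = 0.85 m; q_7 = 0.32 × 0.20 × 0.85 = 0.05440 m³/s
w_8 = (5.29 − 4.91)/2 = 0.19 m; q_8 = 0.32 × 0.13 × 0.19 = 0.007904 m³/s
Q = Σ qᵢ = 0.8676 m³/s
= 0.8676 × 1000 = 867.6 L/s

868 L/s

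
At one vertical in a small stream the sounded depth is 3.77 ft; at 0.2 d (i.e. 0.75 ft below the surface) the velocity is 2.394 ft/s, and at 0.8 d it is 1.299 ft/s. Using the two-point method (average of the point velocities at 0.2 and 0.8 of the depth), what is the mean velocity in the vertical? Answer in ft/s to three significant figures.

v̄ = (2.394 + 1.299) / 2 = 1.847 ft/s

1.85 ft/s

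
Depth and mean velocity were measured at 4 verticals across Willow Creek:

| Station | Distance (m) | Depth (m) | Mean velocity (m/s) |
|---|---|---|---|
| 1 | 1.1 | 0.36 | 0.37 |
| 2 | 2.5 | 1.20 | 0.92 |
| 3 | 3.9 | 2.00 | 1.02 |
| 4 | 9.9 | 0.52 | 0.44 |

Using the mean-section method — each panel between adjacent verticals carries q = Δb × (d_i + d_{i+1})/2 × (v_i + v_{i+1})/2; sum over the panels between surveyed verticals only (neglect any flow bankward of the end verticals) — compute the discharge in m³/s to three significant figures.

8.40 m³/s

Panel 1-2: Δb = 1.4 m, d̄ = (0.36+1.20)/2 = 0.78, v̄ = (0.37+0.92)/2 = 0.645 → q = 1.4×0.78×0.645 = 0.7043 m³/s
Panel 2-3: Δb = 1.4 m, d̄ = (1.20+2.00)/2 = 1.6, v̄ = (0.92+1.02)/2 = 0.97 → q = 1.4×1.6×0.97 = 2.173 m³/s
Panel 3-4: Δb = 6 m, d̄ = (2.00+0.52)/2 = 1.26, v̄ = (1.02+0.44)/2 = 0.73 → q = 6×1.26×0.73 = 5.519 m³/s
Q = Σ q = 8.396 m³/s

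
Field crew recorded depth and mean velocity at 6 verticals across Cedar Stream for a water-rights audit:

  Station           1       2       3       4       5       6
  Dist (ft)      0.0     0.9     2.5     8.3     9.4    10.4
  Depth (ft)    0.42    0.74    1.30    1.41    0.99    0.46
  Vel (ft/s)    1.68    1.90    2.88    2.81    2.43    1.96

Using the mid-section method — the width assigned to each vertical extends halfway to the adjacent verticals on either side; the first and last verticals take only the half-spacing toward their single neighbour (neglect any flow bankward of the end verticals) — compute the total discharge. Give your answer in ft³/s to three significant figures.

32.6 ft³/s

w_1 = (0.9 − 0.0)/2 = 0.45 ft; q_1 = 1.68 × 0.42 × 0.45 = 0.3175 ft³/s
w_2 = (2.5 − 0.0)/2 = 1.25 ft; q_2 = 1.90 × 0.74 × 1.25 = 1.758 ft³/s
w_3 = (8.3 − 0.9)/2 = 3.7 ft; q_3 = 2.88 × 1.30 × 3.7 = 13.85 ft³/s
w_4 = (9.4 − 2.5)/2 = 3.45 ft; q_4 = 2.81 × 1.41 × 3.45 = 13.67 ft³/s
w_5 = (10.4 − 8.3)/2 = 1.05 ft; q_5 = 2.43 × 0.99 × 1.05 = 2.526 ft³/s
w_6 = (10.4 − 9.4)/2 = 0.5 ft; q_6 = 1.96 × 0.46 × 0.5 = 0.4508 ft³/s
Q = Σ qᵢ = 32.57 ft³/s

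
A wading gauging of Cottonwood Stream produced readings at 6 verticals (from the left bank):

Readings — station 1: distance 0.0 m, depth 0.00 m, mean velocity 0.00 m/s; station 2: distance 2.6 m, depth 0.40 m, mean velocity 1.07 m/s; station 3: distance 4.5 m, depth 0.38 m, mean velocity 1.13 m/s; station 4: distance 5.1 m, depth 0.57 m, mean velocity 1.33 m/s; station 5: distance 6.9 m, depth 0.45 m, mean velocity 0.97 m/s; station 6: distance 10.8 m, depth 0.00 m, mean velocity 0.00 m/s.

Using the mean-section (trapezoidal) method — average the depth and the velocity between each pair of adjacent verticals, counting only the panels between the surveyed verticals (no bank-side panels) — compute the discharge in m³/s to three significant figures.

Panel 1-2: Δb = 2.6 m, d̄ = (0.00+0.40)/2 = 0.2, v̄ = (0.00+1.07)/2 = 0.535 → q = 2.6×0.2×0.535 = 0.2782 m³/s
Panel 2-3: Δb = 1.9 m, d̄ = (0.40+0.38)/2 = 0.39, v̄ = (1.07+1.13)/2 = 1.1 → q = 1.9×0.39×1.1 = 0.8151 m³/s
Panel 3-4: Δb = 0.6 m, d̄ = (0.38+0.57)/2 = 0.475, v̄ = (1.13+1.33)/2 = 1.23 → q = 0.6×0.475×1.23 = 0.3506 m³/s
Panel 4-5: Δb = 1.8 m, d̄ = (0.57+0.45)/2 = 0.51, v̄ = (1.33+0.97)/2 = 1.15 → q = 1.8×0.51×1.15 = 1.056 m³/s
Panel 5-6: Δb = 3.9 m, d̄ = (0.45+0.00)/2 = 0.225, v̄ = (0.97+0.00)/2 = 0.485 → q = 3.9×0.225×0.485 = 0.4256 m³/s
Q = Σ q = 2.925 m³/s

2.93 m³/s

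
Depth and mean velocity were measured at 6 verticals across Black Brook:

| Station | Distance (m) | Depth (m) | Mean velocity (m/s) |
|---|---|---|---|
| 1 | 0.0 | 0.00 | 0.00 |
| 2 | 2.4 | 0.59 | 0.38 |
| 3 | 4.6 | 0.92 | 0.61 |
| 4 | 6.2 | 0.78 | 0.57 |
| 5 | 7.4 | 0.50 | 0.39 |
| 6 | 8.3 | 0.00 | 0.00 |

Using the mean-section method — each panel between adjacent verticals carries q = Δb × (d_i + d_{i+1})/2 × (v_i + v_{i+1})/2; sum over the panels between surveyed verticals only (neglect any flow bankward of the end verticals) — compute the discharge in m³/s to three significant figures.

2.17 m³/s

Panel 1-2: Δb = 2.4 m, d̄ = (0.00+0.59)/2 = 0.295, v̄ = (0.00+0.38)/2 = 0.19 → q = 2.4×0.295×0.19 = 0.1345 m³/s
Panel 2-3: Δb = 2.2 m, d̄ = (0.59+0.92)/2 = 0.755, v̄ = (0.38+0.61)/2 = 0.495 → q = 2.2×0.755×0.495 = 0.8222 m³/s
Panel 3-4: Δb = 1.6 m, d̄ = (0.92+0.78)/2 = 0.85, v̄ = (0.61+0.57)/2 = 0.59 → q = 1.6×0.85×0.59 = 0.8024 m³/s
Panel 4-5: Δb = 1.2 m, d̄ = (0.78+0.50)/2 = 0.64, v̄ = (0.57+0.39)/2 = 0.48 → q = 1.2×0.64×0.48 = 0.3686 m³/s
Panel 5-6: Δb = 0.9 m, d̄ = (0.50+0.00)/2 = 0.25, v̄ = (0.39+0.00)/2 = 0.195 → q = 0.9×0.25×0.195 = 0.04388 m³/s
Q = Σ q = 2.172 m³/s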